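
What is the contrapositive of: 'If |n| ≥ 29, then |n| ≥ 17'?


Original: If |n| ≥ 29, then |n| ≥ 17
Contrapositive: If ¬Q, then ¬P
Negate Q: not (|n| ≥ 17)
Negate P: not (|n| ≥ 29)

If not (|n| ≥ 17), then not (|n| ≥ 29).


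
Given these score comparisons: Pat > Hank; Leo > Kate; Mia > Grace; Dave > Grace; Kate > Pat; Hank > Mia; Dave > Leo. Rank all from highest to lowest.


Constraints: Pat > Hank; Leo > Kate; Mia > Grace; Dave > Grace; Kate > Pat; Hank > Mia; Dave > Leo
Method: at each step, the next-highest is the one remaining person who never appears on the smaller side of a constraint between remaining people.
  Step 1: remaining {Kate, Grace, Mia, Leo, Hank, Pat, Dave}; on the smaller side: {Kate, Grace, Mia, Leo, Hank, Pat} → Dave is next (Dave > Grace; Dave > Leo).
  Step 2: remaining {Kate, Grace, Mia, Leo, Hank, Pat}; on the smaller side: {Kate, Grace, Mia, Hank, Pat} → Leo is next (Leo > Kate).
  Step 3: remaining {Kate, Grace, Mia, Hank, Pat}; on the smaller side: {Grace, Mia, Hank, Pat} → Kate is next (Kate > Pat).
  Step 4: remaining {Grace, Mia, Hank, Pat}; on the smaller side: {Grace, Mia, Hank} → Pat is next (Pat > Hank).
  Step 5: remaining {Grace, Mia, Hank}; on the smaller side: {Grace, Mia} → Hank is next (Hank > Mia).
  Step 6: remaining {Grace, Mia}; on the smaller side: {Grace} → Mia is next (Mia > Grace).
  Step 7: only Grace remains → lowest.
Final ranking (highest to lowest):

Dave > Leo > Kate > Pat > Hank > Mia > Grace


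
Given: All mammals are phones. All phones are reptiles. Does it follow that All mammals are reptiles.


Premise 1: All mammals are phones.
Premise 2: All phones are reptiles.
Conclusion: All mammals are reptiles.
Barbara syllogism (AAA-1): All A are B, All B are C → All A are C.
Middle term (phones) distributed in premise 2.

Valid


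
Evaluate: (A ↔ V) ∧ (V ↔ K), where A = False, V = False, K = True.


A = False, V = False, K = True
Step 1: A ↔ V is true when A and V have the same value. Result: True
Step 2: V ↔ K is true when V and K have the same value. Result: False
Step 3: True ∧ False = False

False


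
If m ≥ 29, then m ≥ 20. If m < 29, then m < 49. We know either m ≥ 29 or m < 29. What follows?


Constructive dilemma: (P → Q) ∧ (R → S), P ∨ R ⊢ Q ∨ S
Premise 1: m ≥ 29 → m ≥ 20
Premise 2: m < 29 → m < 49
Premise 3: m ≥ 29 ∨ m < 29
Case 1: Assuming m ≥ 29, then by Premise 1, m ≥ 20.
Case 2: Assuming m < 29, then by Premise 2, m < 49.
Since one of m ≥ 29 or m < 29 must hold, we get m ≥ 20 or m < 49.

m ≥ 20 or m < 49.


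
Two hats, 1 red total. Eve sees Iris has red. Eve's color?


Total red = 1, Iris = red
Red accounted for: 1
Remaining for Eve: 0
Eve's hat is blue.

blue


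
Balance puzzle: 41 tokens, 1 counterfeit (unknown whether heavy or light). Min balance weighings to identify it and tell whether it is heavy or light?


Let n = 41. 82 possibilities (n tokens × lighter/heavier); each weighing has 3 outcomes.
Bound for k weighings: say the first weighing puts j tokens on each pan. If it tips, the 2j weighed tokens remain suspects (each with a known direction) and k-1 weighings give 3^(k-1) outcomes; 3^(k-1) is odd, so 2j ≤ 3^(k-1) - 1. If it balances, the n - 2j unweighed tokens remain with direction unknown: 2(n - 2j) ≤ 3^(k-1) - 1 by the same parity argument. Adding, n ≤ (3^(k-1) - 1) + (3^(k-1) - 1)/2 = (3^k - 3)/2, and the classical three-group strategy achieves this (3 tokens in 2 weighings, 12 in 3, 39 in 4, 120 in 5).
So we need the smallest k with (3^k - 3)/2 ≥ 41.
k = 4: (3^4 - 3)/2 = 39 < 41 ✗
k = 5: (3^5 - 3)/2 = 120 ≥ 41 ✓

5


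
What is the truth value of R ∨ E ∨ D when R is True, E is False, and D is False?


R = True, E = False, D = False
Step 1: R ∨ E = True OR False = True
Step 2: True ∨ D = True OR False = True
OR is true when at least one operand is true.

True


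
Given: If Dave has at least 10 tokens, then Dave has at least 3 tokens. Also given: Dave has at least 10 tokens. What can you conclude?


Modus ponens: P → Q, P ⊢ Q
P: Dave has at least 10 tokens
Q: Dave has at least 3 tokens
We have P → Q and P is true.
By modus ponens, Q must be true.

Dave has at least 3 tokens


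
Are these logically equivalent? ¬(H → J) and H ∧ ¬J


Expression 1: ¬(H → J)
Expression 2: H ∧ ¬J
Truth table (H J | Expr1 Expr2):
  T T |   F     F
  T F |   T     T
  F T |   F     F
  F F |   F     F
All 4 rows agree, so the expressions are logically equivalent.

Yes


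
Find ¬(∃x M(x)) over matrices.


Original: ∃x M(x)
Rule: ¬∀→∃, ¬∃→∀, negate predicate.
Negation: ∀x ¬M(x)

∀x ¬M(x)


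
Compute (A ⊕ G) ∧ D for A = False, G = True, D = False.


A = False, G = True, D = False
Step 1: A ⊕ G = False XOR True = True
Step 2: True ∧ D = True AND False = False
XOR true when exactly one of A,G is true; then AND with D.

False


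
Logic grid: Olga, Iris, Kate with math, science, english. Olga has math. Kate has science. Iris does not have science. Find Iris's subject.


From clues:
  Kate → science
  Olga → math
By elimination, Iris gets the remaining.

english


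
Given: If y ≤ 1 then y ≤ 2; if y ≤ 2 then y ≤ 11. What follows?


Hypothetical syllogism: P → Q, Q → R ⊢ P → R
Premise 1: y ≤ 1 → y ≤ 2
Premise 2: y ≤ 2 → y ≤ 11
Chain the implications: the middle term (y ≤ 2) links the two.
Conclusion: If y ≤ 1, then y ≤ 11.

If y ≤ 1, then y ≤ 11.


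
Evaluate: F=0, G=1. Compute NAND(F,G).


F AND G = 0
NOT(0) = 1

1


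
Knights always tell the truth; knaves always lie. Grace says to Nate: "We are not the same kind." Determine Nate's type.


Grace says: "We are not the same kind."
Case 1: Grace is a Knight (truth-teller)
  Statement is true → they ARE different → Nate is a Knave
Case 2: Grace is a Knave (liar)
  Statement is false → they are NOT different → Nate is a Knave
In both cases, Nate is a Knave.

Knave


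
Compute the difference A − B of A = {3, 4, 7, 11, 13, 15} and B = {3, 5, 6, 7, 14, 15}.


A = {3, 4, 7, 11, 13, 15}
B = {3, 5, 6, 7, 14, 15}
Operation: difference A − B
In A but not B: 4, 11, 13

{4, 11, 13}


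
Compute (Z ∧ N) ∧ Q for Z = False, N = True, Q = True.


Z = False, N = True, Q = True
Step 1: Z ∧ N = False AND True = False
Step 2: False ∧ Q = False AND True = False
AND is true only when ALL operands are true.

False


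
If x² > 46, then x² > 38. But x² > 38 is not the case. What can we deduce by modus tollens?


Modus tollens: P → Q, ¬Q ⊢ ¬P
P: x² > 46
Q: x² > 38
We have P → Q and Q is false.
By modus tollens, P must be false.

It is not the case that x² > 46


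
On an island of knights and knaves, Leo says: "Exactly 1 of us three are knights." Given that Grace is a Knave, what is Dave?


Leo claims exactly 1 knights among Leo, Grace, Dave.
Given: Grace is a Knave.

Case 1: Leo is a Knight (tells truth)
  Then exactly 1 of the three are knights.
  Counting Leo, Grace: 1 knight(s) so far. Need 0 more → Dave = Knave.
Case 2: Leo is a Knave (lies)
  Then the count is NOT 1.
  If Dave = Knight, count = 1 = 1 → claim would be true, contradicts lie.
  If Dave = Knave, count = 0 ≠ 1 → lie confirmed ✓

Dave is a Knave.

Knave


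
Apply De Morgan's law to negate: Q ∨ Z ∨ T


De Morgan's law: ¬(P ∨ Q ∨ R) ≡ ¬P ∧ ¬Q ∧ ¬R
¬(Q ∨ Z ∨ T) = ¬Q ∧ ¬Z ∧ ¬T

¬Q ∧ ¬Z ∧ ¬T


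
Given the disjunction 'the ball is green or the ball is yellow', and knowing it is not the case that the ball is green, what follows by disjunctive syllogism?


Disjunctive syllogism: P ∨ Q, ¬P ⊢ Q
Disjunction: the ball is green ∨ the ball is yellow
We know it is not the case that the ball is green.
By disjunctive syllogism, the other disjunct must be true.

The ball is yellow


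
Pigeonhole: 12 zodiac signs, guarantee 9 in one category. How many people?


Pigeonhole: to guarantee k in one of n categories, need (k-1)×n + 1.
k = 9, n = 12
Minimum = (9-1) × 12 + 1 = 8 × 12 + 1

97


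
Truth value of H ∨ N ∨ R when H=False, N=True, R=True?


H = False, N = True, R = True
Expression: H ∨ N ∨ R
Step 1: H ∨ N = False OR True = True
Step 2: (True) ∨ R = True OR True = True

True


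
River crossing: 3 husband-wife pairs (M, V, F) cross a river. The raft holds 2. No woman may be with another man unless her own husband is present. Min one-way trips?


Label couples M, V, F (H = husband, W = wife).
Counting alone: 6 people, the raft carries 2 and someone must bring it back, so each round trip nets at most +1 on the far side until the last crossing → at least 9 trips. The jealousy constraint makes 9 impossible; the shortest valid schedule has 11:
1. WM+WV →  (far: WM,WV; near: HM,HV,HF,WF)
2. WM ←       (far: WV; near: HM,HV,HF,WM,WF)
3. WM+WF →  (far: WM,WV,WF; near: HM,HV,HF)
4. WM ←       (far: WV,WF; near: HM,HV,HF,WM)
5. HV+HF →  (far: HV,WV,HF,WF; near: HM,WM)
6. HV+WV ←  (far: HF,WF; near: HM,WM,HV,WV)
7. HM+HV →  (far: HM,HV,HF,WF; near: WM,WV)
8. WF ←       (far: HM,HV,HF; near: WM,WV,WF)
9. WM+WV →  (far: HM,WM,HV,WV,HF; near: WF)
10. HF ←      (far: HM,WM,HV,WV; near: HF,WF)
11. HF+WF → (far: all six; near: empty)
In every state each wife is either with her husband or with no other man.
Minimum trips = 11

11


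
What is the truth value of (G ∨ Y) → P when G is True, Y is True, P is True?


G = True, Y = True, P = True
Step 1: G ∨ Y = True OR True = True
Step 2: (True) → P: false only when antecedent=True and P=False.
Result: True

True


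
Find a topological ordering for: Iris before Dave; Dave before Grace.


Constraints: Iris before Dave; Dave before Grace
Method: repeatedly schedule the remaining task that has no remaining task required before it.
  Step 1: remaining {Dave, Iris, Grace}; every task except Iris still has a predecessor pending → schedule Iris.
  Step 2: remaining {Dave, Grace}; every task except Dave still has a predecessor pending → schedule Dave.
  Step 3: only Grace remains → schedule Grace.
Resulting order:

Iris → Dave → Grace


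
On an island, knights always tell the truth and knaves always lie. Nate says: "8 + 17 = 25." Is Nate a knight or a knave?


Statement: "8 + 17 = 25."
Actual: 8 + 17 = 25
Claimed: 25
Statement is TRUE → Nate tells the truth → Knight

Knight


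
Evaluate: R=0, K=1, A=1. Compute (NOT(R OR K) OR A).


R OR K = 1
NOT(1) = 0
0 OR 1 = 1

1


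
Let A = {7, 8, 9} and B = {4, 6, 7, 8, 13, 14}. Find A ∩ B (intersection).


A = {7, 8, 9}
B = {4, 6, 7, 8, 13, 14}
Operation: intersection
Elements in both: 7, 8

{7, 8}


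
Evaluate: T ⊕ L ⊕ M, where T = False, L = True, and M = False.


T = False, L = True, M = False
Step 1: T ⊕ L = False XOR True = True
Step 2: True ⊕ M = True XOR False = True
XOR is true when an odd number of operands are true.

True


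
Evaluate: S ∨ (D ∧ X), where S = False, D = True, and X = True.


S = False, D = True, X = True
Step 1: D ∧ X = True AND True = True
Step 2: S ∨ True = False OR True = True
AND evaluated first (higher precedence); then OR applied.

True


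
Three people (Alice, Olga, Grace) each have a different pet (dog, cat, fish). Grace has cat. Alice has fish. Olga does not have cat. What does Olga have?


From clues:
  Grace → cat
  Alice → fish
By elimination, Olga gets the remaining.

dog


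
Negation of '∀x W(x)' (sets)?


Original: ∀x W(x)
Rule: ¬∀→∃, ¬∃→∀, negate predicate.
Negation: ∃x ¬W(x)

∃x ¬W(x)


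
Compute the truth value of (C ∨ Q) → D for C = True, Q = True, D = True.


C = True, Q = True, D = True
Step 1: C ∨ Q = True OR True = True
Step 2: (True) → D: false only when antecedent=True and D=False.
Result: True

True


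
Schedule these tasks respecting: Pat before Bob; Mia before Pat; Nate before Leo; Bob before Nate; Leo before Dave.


Constraints: Pat before Bob; Mia before Pat; Nate before Leo; Bob before Nate; Leo before Dave
Method: repeatedly schedule the remaining task that has no remaining task required before it.
  Step 1: remaining {Bob, Leo, Mia, Nate, Dave, Pat}; every task except Mia still has a predecessor pending → schedule Mia.
  Step 2: remaining {Bob, Leo, Nate, Dave, Pat}; every task except Pat still has a predecessor pending → schedule Pat.
  Step 3: remaining {Bob, Leo, Nate, Dave}; every task except Bob still has a predecessor pending → schedule Bob.
  Step 4: remaining {Leo, Nate, Dave}; every task except Nate still has a predecessor pending → schedule Nate.
  Step 5: remaining {Leo, Dave}; every task except Leo still has a predecessor pending → schedule Leo.
  Step 6: only Dave remains → schedule Dave.
Resulting order:

Mia → Pat → Bob → Nate → Leo → Dave


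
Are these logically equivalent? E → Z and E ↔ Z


Expression 1: E → Z
Expression 2: E ↔ Z
Truth table (E Z | Expr1 Expr2):
  T T |   T     T
  T F |   F     F
  F T |   T     F   ← differ
  F F |   T     T
Counterexample: E=F, Z=T gives Expr1 = T but Expr2 = F, so the expressions are NOT logically equivalent.

No


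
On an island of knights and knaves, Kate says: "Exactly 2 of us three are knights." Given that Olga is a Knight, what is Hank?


Kate claims exactly 2 knights among Kate, Olga, Hank.
Given: Olga is a Knight.

Case 1: Kate is a Knight (tells truth)
  Then exactly 2 of the three are knights.
  Counting Kate, Olga: 2 knight(s) so far. Need 0 more → Hank = Knave.
Case 2: Kate is a Knave (lies)
  Then the count is NOT 2.
  If Hank = Knight, count = 2 = 2 → claim would be true, contradicts lie.
  If Hank = Knave, count = 1 ≠ 2 → lie confirmed ✓

Hank is a Knave.

Knave


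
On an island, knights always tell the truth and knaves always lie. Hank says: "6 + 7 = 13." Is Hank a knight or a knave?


Statement: "6 + 7 = 13."
Actual: 6 + 7 = 13
Claimed: 13
Statement is TRUE → Hank tells the truth → Knight

Knight


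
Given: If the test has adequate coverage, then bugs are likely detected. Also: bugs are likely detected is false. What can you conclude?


Modus tollens: P → Q, ¬Q ⊢ ¬P
P: the test has adequate coverage
Q: bugs are likely detected
We have P → Q and Q is false.
By modus tollens, P must be false.

It is not the case that the test has adequate coverage


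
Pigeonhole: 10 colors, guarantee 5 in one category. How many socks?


Pigeonhole: to guarantee k in one of n categories, need (k-1)×n + 1.
k = 5, n = 10
Minimum = (5-1) × 10 + 1 = 4 × 10 + 1

41


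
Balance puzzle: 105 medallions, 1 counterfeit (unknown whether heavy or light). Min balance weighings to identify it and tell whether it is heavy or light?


Let n = 105. 210 possibilities (n medallions × lighter/heavier); each weighing has 3 outcomes.
Bound for k weighings: say the first weighing puts j medallions on each pan. If it tips, the 2j weighed medallions remain suspects (each with a known direction) and k-1 weighings give 3^(k-1) outcomes; 3^(k-1) is odd, so 2j ≤ 3^(k-1) - 1. If it balances, the n - 2j unweighed medallions remain with direction unknown: 2(n - 2j) ≤ 3^(k-1) - 1 by the same parity argument. Adding, n ≤ (3^(k-1) - 1) + (3^(k-1) - 1)/2 = (3^k - 3)/2, and the classical three-group strategy achieves this (3 medallions in 2 weighings, 12 in 3, 39 in 4, 120 in 5).
So we need the smallest k with (3^k - 3)/2 ≥ 105.
k = 4: (3^4 - 3)/2 = 39 < 105 ✗
k = 5: (3^5 - 3)/2 = 120 ≥ 105 ✓

5


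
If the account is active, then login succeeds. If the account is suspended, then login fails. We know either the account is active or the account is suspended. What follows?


Constructive dilemma: (P → Q) ∧ (R → S), P ∨ R ⊢ Q ∨ S
Premise 1: the account is active → login succeeds
Premise 2: the account is suspended → login fails
Premise 3: the account is active ∨ the account is suspended
Case 1: Assuming the account is active, then by Premise 1, login succeeds.
Case 2: Assuming the account is suspended, then by Premise 2, login fails.
Since one of the account is active or the account is suspended must hold, we get login succeeds or login fails.

Login succeeds or login fails.


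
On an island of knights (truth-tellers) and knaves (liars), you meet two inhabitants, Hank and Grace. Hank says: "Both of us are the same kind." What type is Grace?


Hank says: "Both of us are the same kind."
Case 1: Hank is a Knight (truth-teller)
  Statement is true → they ARE the same → Grace is also a Knight
Case 2: Hank is a Knave (liar)
  Statement is false → they are NOT the same → Grace is a Knight
In both cases, Grace is a Knight.

Knight


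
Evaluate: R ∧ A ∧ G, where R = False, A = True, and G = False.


R = False, A = True, G = False
Step 1: R ∧ A = False AND True = False
Step 2: (False) ∧ G = (False) AND False = False
AND is true only when ALL operands are true.

False


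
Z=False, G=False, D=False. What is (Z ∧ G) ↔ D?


Z = False, G = False, D = False
Expression: (Z ∧ G) ↔ D
Step 1: Z ∧ G = False AND False = False
Step 2: (False) ↔ D = (False iff False) = True

True


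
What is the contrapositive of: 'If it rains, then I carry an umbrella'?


Original: If it rains, then I carry an umbrella
Contrapositive: If ¬Q, then ¬P
Negate Q: not (I carry an umbrella)
Negate P: not (it rains)

If not (I carry an umbrella), then not (it rains).


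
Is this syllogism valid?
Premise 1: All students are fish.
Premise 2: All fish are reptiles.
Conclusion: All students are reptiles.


Premise 1: All students are fish.
Premise 2: All fish are reptiles.
Conclusion: All students are reptiles.
Barbara syllogism (AAA-1): All A are B, All B are C → All A are C.
Middle term (fish) distributed in premise 2.

Valid


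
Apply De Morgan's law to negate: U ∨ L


De Morgan's law: ¬(P ∨ Q) ≡ ¬P ∧ ¬Q
¬(U ∨ L) = ¬U ∧ ¬L

¬U ∧ ¬L


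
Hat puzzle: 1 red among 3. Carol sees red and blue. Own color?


Total red = 1, seen red = 1
Own red = 1 - 1 = 0
Carol's hat is blue.

blue


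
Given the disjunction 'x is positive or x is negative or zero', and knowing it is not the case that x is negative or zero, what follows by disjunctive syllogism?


Disjunctive syllogism: P ∨ Q, ¬P ⊢ Q
Disjunction: x is positive ∨ x is negative or zero
We know it is not the case that x is negative or zero.
By disjunctive syllogism, the other disjunct must be true.

x is positive


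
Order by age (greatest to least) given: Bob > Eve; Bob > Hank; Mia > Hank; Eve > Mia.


Constraints: Bob > Eve; Bob > Hank; Mia > Hank; Eve > Mia
Method: at each step, the next-highest is the one remaining person who never appears on the smaller side of a constraint between remaining people.
  Step 1: remaining {Eve, Hank, Bob, Mia}; on the smaller side: {Eve, Hank, Mia} → Bob is next (Bob > Eve; Bob > Hank).
  Step 2: remaining {Eve, Hank, Mia}; on the smaller side: {Hank, Mia} → Eve is next (Eve > Mia).
  Step 3: remaining {Hank, Mia}; on the smaller side: {Hank} → Mia is next (Mia > Hank).
  Step 4: only Hank remains → lowest.
Final ranking (highest to lowest):

Bob > Eve > Mia > Hank


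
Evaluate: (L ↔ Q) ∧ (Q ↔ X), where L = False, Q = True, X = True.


L = False, Q = True, X = True
Step 1: L ↔ Q is true when L and Q have the same value. Result: False
Step 2: Q ↔ X is true when Q and X have the same value. Result: True
Step 3: False ∧ True = False

False


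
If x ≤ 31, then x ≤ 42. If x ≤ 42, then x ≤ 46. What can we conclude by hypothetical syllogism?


Hypothetical syllogism: P → Q, Q → R ⊢ P → R
Premise 1: x ≤ 31 → x ≤ 42
Premise 2: x ≤ 42 → x ≤ 46
Chain the implications: the middle term (x ≤ 42) links the two.
Conclusion: If x ≤ 31, then x ≤ 46.

If x ≤ 31, then x ≤ 46.


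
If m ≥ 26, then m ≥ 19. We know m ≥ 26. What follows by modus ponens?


Modus ponens: P → Q, P ⊢ Q
P: m ≥ 26
Q: m ≥ 19
We have P → Q and P is true.
By modus ponens, Q must be true.

m ≥ 19


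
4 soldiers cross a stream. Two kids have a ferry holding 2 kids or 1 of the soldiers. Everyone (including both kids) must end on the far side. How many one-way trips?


Per crossing of one of the soldiers: kids→, one←, one of the soldiers→, one← = 4 trips
4 × 4 = 16, + 1 final kids→ = 17
Minimum trips = 17

17


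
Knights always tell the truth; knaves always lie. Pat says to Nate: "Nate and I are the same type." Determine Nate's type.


Pat says: "Nate and I are the same type."
Case 1: Pat is a Knight (truth-teller)
  Statement is true → they ARE the same → Nate is also a Knight
Case 2: Pat is a Knave (liar)
  Statement is false → they are NOT the same → Nate is a Knight
In both cases, Nate is a Knight.

Knight


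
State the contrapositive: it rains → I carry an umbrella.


Original: If it rains, then I carry an umbrella
Contrapositive: If ¬Q, then ¬P
Negate Q: not (I carry an umbrella)
Negate P: not (it rains)

If not (I carry an umbrella), then not (it rains).


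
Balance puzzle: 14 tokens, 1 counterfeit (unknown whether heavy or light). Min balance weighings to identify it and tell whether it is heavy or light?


Let n = 14. 28 possibilities (n tokens × lighter/heavier); each weighing has 3 outcomes.
Bound for k weighings: say the first weighing puts j tokens on each pan. If it tips, the 2j weighed tokens remain suspects (each with a known direction) and k-1 weighings give 3^(k-1) outcomes; 3^(k-1) is odd, so 2j ≤ 3^(k-1) - 1. If it balances, the n - 2j unweighed tokens remain with direction unknown: 2(n - 2j) ≤ 3^(k-1) - 1 by the same parity argument. Adding, n ≤ (3^(k-1) - 1) + (3^(k-1) - 1)/2 = (3^k - 3)/2, and the classical three-group strategy achieves this (3 tokens in 2 weighings, 12 in 3, 39 in 4, 120 in 5).
So we need the smallest k with (3^k - 3)/2 ≥ 14.
k = 3: (3^3 - 3)/2 = 12 < 14 ✗
k = 4: (3^4 - 3)/2 = 39 ≥ 14 ✓

4


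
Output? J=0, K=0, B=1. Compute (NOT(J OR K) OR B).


J OR K = 0
NOT(0) = 1
1 OR 1 = 1

1


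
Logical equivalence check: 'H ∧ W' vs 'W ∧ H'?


Expression 1: H ∧ W
Expression 2: W ∧ H
Truth table (H W | Expr1 Expr2):
  T T |   T     T
  T F |   F     F
  F T |   F     F
  F F |   F     F
All 4 rows agree, so the expressions are logically equivalent.

Yes


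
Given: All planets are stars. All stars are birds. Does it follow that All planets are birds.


Premise 1: All planets are stars.
Premise 2: All stars are birds.
Conclusion: All planets are birds.
Barbara syllogism (AAA-1): All A are B, All B are C → All A are C.
Middle term (stars) distributed in premise 2.

Valid


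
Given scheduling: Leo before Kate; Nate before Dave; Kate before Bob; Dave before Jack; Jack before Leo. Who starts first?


Constraints: Leo before Kate; Nate before Dave; Kate before Bob; Dave before Jack; Jack before Leo
The first task can have nothing scheduled before it, so it must never appear on the right of a 'before'.
Tasks appearing after some 'before': Kate, Dave, Bob, Jack, Leo.
The only task not in that list is Nate → it is first.

Nate


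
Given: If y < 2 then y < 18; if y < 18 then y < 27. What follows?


Hypothetical syllogism: P → Q, Q → R ⊢ P → R
Premise 1: y < 2 → y < 18
Premise 2: y < 18 → y < 27
Chain the implications: the middle term (y < 18) links the two.
Conclusion: If y < 2, then y < 27.

If y < 2, then y < 27.


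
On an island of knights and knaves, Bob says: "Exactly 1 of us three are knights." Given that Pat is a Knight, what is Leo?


Bob claims exactly 1 knights among Bob, Pat, Leo.
Given: Pat is a Knight.

Case 1: Bob is a Knight (tells truth)
  Then exactly 1 of the three are knights.
  Counting Bob, Pat: 2 knight(s) so far. Need -1 more → impossible.
Case 2: Bob is a Knave (lies)
  Then the count is NOT 1.
  If Leo = Knave, count = 1 = 1 → claim would be true, contradicts lie.
  If Leo = Knight, count = 2 ≠ 1 → lie confirmed ✓

Leo is a Knight.

Knight


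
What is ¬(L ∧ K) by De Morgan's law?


De Morgan's law: ¬(P ∧ Q) ≡ ¬P ∨ ¬Q
¬(L ∧ K) = ¬L ∨ ¬K

¬L ∨ ¬K


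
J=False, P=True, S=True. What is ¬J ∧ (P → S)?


J = False, P = True, S = True
Expression: ¬J ∧ (P → S)
Step 1: ¬J = NOT False = True
Step 2: P → S = True → True (false only if P=True, S=False) = True
Step 3: (True) ∧ (True) = True AND True = True

True


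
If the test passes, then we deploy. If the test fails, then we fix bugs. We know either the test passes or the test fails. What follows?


Constructive dilemma: (P → Q) ∧ (R → S), P ∨ R ⊢ Q ∨ S
Premise 1: the test passes → we deploy
Premise 2: the test fails → we fix bugs
Premise 3: the test passes ∨ the test fails
Case 1: Assuming the test passes, then by Premise 1, we deploy.
Case 2: Assuming the test fails, then by Premise 2, we fix bugs.
Since one of the test passes or the test fails must hold, we get we deploy or we fix bugs.

We deploy or we fix bugs.


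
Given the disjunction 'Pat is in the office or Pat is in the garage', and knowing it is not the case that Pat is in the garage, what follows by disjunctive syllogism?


Disjunctive syllogism: P ∨ Q, ¬P ⊢ Q
Disjunction: Pat is in the office ∨ Pat is in the garage
We know it is not the case that Pat is in the garage.
By disjunctive syllogism, the other disjunct must be true.

Pat is in the office


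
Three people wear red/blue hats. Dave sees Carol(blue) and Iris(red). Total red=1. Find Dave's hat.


Total red = 1, seen red = 1
Own red = 1 - 1 = 0
Dave's hat is blue.

blue


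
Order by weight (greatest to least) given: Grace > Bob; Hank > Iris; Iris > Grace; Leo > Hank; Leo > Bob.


Constraints: Grace > Bob; Hank > Iris; Iris > Grace; Leo > Hank; Leo > Bob
Method: at each step, the next-highest is the one remaining person who never appears on the smaller side of a constraint between remaining people.
  Step 1: remaining {Bob, Leo, Iris, Grace, Hank}; on the smaller side: {Bob, Iris, Grace, Hank} → Leo is next (Leo > Hank; Leo > Bob).
  Step 2: remaining {Bob, Iris, Grace, Hank}; on the smaller side: {Bob, Iris, Grace} → Hank is next (Hank > Iris).
  Step 3: remaining {Bob, Iris, Grace}; on the smaller side: {Bob, Grace} → Iris is next (Iris > Grace).
  Step 4: remaining {Bob, Grace}; on the smaller side: {Bob} → Grace is next (Grace > Bob).
  Step 5: only Bob remains → lowest.
Final ranking (highest to lowest):

Leo > Hank > Iris > Grace > Bob


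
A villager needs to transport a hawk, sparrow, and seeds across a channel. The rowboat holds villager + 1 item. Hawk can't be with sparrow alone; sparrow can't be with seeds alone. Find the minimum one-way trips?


1. villager+sparrow → 2. villager ← 3. villager+hawk → 4. villager+sparrow ← 5. villager+seeds → 6. villager ← 7. villager+sparrow →
Minimum trips = 7

7


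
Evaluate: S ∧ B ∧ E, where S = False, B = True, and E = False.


S = False, B = True, E = False
Step 1: S ∧ B = False AND True = False
Step 2: (False) ∧ E = (False) AND False = False
AND is true only when ALL operands are true.

False


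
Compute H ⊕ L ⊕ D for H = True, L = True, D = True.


H = True, L = True, D = True
Step 1: H ⊕ L = True XOR True = False
Step 2: False ⊕ D = False XOR True = True
XOR is true when an odd number of operands are true.

True


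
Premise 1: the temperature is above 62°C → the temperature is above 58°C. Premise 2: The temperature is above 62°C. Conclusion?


Modus ponens: P → Q, P ⊢ Q
P: the temperature is above 62°C
Q: the temperature is above 58°C
We have P → Q and P is true.
By modus ponens, Q must be true.

The temperature is above 58°C


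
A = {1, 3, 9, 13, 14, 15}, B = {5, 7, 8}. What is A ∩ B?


A = {1, 3, 9, 13, 14, 15}
B = {5, 7, 8}
Operation: intersection
Elements in both: none

∅


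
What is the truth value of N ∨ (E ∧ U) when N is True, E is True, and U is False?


N = True, E = True, U = False
Step 1: E ∧ U = True AND False = False
Step 2: N ∨ False = True OR False = True
AND evaluated first (higher precedence); then OR applied.

True


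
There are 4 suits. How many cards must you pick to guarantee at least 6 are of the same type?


Pigeonhole: to guarantee k in one of n categories, need (k-1)×n + 1.
k = 6, n = 4
Minimum = (6-1) × 4 + 1 = 5 × 4 + 1

21


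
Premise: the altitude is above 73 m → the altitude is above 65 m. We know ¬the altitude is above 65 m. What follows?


Modus tollens: P → Q, ¬Q ⊢ ¬P
P: the altitude is above 73 m
Q: the altitude is above 65 m
We have P → Q and Q is false.
By modus tollens, P must be false.

It is not the case that the altitude is above 73 m


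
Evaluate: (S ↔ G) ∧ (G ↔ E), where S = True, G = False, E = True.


S = True, G = False, E = True
Step 1: S ↔ G is true when S and G have the same value. Result: False
Step 2: G ↔ E is true when G and E have the same value. Result: False
Step 3: False ∧ False = False

False


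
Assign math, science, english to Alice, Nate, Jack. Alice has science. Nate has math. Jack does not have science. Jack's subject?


From clues:
  Alice → science
  Nate → math
By elimination, Jack gets the remaining.

english


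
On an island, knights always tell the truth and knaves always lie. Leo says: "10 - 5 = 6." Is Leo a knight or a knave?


Statement: "10 - 5 = 6."
Actual: 10 - 5 = 5
Claimed: 6
Statement is FALSE → Leo lies → Knave

Knave


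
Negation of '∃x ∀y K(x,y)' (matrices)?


Original: ∃x ∀y K(x,y)
Rule: ¬∀→∃, ¬∃→∀, negate predicate.
Negation: ∀x ∃y ¬K(x,y)

∀x ∃y ¬K(x,y)


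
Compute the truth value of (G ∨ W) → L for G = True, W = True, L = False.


G = True, W = True, L = False
Step 1: G ∨ W = True OR True = True
Step 2: (True) → L: false only when antecedent=True and L=False.
Result: False

False


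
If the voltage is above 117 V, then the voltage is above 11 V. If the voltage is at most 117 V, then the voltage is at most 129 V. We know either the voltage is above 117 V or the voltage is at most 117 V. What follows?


Constructive dilemma: (P → Q) ∧ (R → S), P ∨ R ⊢ Q ∨ S
Premise 1: the voltage is above 117 V → the voltage is above 11 V
Premise 2: the voltage is at most 117 V → the voltage is at most 129 V
Premise 3: the voltage is above 117 V ∨ the voltage is at most 117 V
Case 1: Assuming the voltage is above 117 V, then by Premise 1, the voltage is above 11 V.
Case 2: Assuming the voltage is at most 117 V, then by Premise 2, the voltage is at most 129 V.
Since one of the voltage is above 117 V or the voltage is at most 117 V must hold, we get the voltage is above 11 V or the voltage is at most 129 V.

The voltage is above 11 V or the voltage is at most 129 V.


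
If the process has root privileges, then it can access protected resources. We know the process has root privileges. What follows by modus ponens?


Modus ponens: P → Q, P ⊢ Q
P: the process has root privileges
Q: it can access protected resources
We have P → Q and P is true.
By modus ponens, Q must be true.

It can access protected resources


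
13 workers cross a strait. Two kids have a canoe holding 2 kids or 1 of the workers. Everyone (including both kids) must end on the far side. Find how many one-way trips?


Per crossing of one of the workers: kids→, one←, one of the workers→, one← = 4 trips
13 × 4 = 52, + 1 final kids→ = 53
Minimum trips = 53

53


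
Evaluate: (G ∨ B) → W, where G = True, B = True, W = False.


G = True, B = True, W = False
Step 1: G ∨ B = True OR True = True
Step 2: (True) → W: false only when antecedent=True and W=False.
Result: False

False


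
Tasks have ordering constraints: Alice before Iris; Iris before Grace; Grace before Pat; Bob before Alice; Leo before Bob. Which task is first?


Constraints: Alice before Iris; Iris before Grace; Grace before Pat; Bob before Alice; Leo before Bob
The first task can have nothing scheduled before it, so it must never appear on the right of a 'before'.
Tasks appearing after some 'before': Iris, Grace, Pat, Alice, Bob.
The only task not in that list is Leo → it is first.

Leo


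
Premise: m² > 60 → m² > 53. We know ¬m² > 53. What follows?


Modus tollens: P → Q, ¬Q ⊢ ¬P
P: m² > 60
Q: m² > 53
We have P → Q and Q is false.
By modus tollens, P must be false.

It is not the case that m² > 60


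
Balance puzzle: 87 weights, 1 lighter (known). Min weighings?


Each weighing has 3 outcomes (left heavy / balance / right heavy), so k weighings distinguish at most 3^k cases; splitting into three near-equal groups achieves this.
Need 3^k ≥ 87: 3^4 = 81 < 87 ≤ 3^5 = 243
k = ⌈log₃(87)⌉ = 5

5


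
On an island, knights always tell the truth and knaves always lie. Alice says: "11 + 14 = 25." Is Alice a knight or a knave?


Statement: "11 + 14 = 25."
Actual: 11 + 14 = 25
Claimed: 25
Statement is TRUE → Alice tells the truth → Knight

Knight


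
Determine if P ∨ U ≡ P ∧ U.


Expression 1: P ∨ U
Expression 2: P ∧ U
Truth table (P U | Expr1 Expr2):
  T T |   T     T
  T F |   T     F   ← differ
  F T |   T     F   ← differ
  F F |   F     F
Counterexample: P=T, U=F gives Expr1 = T but Expr2 = F, so the expressions are NOT logically equivalent.

No


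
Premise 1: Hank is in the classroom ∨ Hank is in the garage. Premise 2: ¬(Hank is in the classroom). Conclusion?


Disjunctive syllogism: P ∨ Q, ¬P ⊢ Q
Disjunction: Hank is in the classroom ∨ Hank is in the garage
We know it is not the case that Hank is in the classroom.
By disjunctive syllogism, the other disjunct must be true.

Hank is in the garage


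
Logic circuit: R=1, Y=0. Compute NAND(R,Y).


R AND Y = 0
NOT(0) = 1

1


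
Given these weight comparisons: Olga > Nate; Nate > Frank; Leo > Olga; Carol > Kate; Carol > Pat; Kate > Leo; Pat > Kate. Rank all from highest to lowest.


Constraints: Olga > Nate; Nate > Frank; Leo > Olga; Carol > Kate; Carol > Pat; Kate > Leo; Pat > Kate
Method: at each step, the next-highest is the one remaining person who never appears on the smaller side of a constraint between remaining people.
  Step 1: remaining {Nate, Frank, Carol, Pat, Olga, Kate, Leo}; on the smaller side: {Nate, Frank, Pat, Olga, Kate, Leo} → Carol is next (Carol > Kate; Carol > Pat).
  Step 2: remaining {Nate, Frank, Pat, Olga, Kate, Leo}; on the smaller side: {Nate, Frank, Olga, Kate, Leo} → Pat is next (Pat > Kate).
  Step 3: remaining {Nate, Frank, Olga, Kate, Leo}; on the smaller side: {Nate, Frank, Olga, Leo} → Kate is next (Kate > Leo).
  Step 4: remaining {Nate, Frank, Olga, Leo}; on the smaller side: {Nate, Frank, Olga} → Leo is next (Leo > Olga).
  Step 5: remaining {Nate, Frank, Olga}; on the smaller side: {Nate, Frank} → Olga is next (Olga > Nate).
  Step 6: remaining {Nate, Frank}; on the smaller side: {Frank} → Nate is next (Nate > Frank).
  Step 7: only Frank remains → lowest.
Final ranking (highest to lowest):

Carol > Pat > Kate > Leo > Olga > Nate > Frank


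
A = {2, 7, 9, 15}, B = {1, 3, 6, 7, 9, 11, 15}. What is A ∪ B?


A = {2, 7, 9, 15}
B = {1, 3, 6, 7, 9, 11, 15}
Operation: union
All elements combined: 1, 2, 3, 6, 7, 9, 11, 15

{1, 2, 3, 6, 7, 9, 11, 15}


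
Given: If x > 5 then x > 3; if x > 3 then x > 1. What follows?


Hypothetical syllogism: P → Q, Q → R ⊢ P → R
Premise 1: x > 5 → x > 3
Premise 2: x > 3 → x > 1
Chain the implications: the middle term (x > 3) links the two.
Conclusion: If x > 5, then x > 1.

If x > 5, then x > 1.


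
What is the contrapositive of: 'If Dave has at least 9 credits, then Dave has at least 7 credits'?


Original: If Dave has at least 9 credits, then Dave has at least 7 credits
Contrapositive: If ¬Q, then ¬P
Negate Q: not (Dave has at least 7 credits)
Negate P: not (Dave has at least 9 credits)

If not (Dave has at least 7 credits), then not (Dave has at least 9 credits).


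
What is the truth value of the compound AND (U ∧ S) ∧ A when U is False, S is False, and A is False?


U = False, S = False, A = False
Step 1: U ∧ S = False AND False = False
Step 2: False ∧ A = False AND False = False
AND is true only when ALL operands are true.

False


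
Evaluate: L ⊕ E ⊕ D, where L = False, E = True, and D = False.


L = False, E = True, D = False
Step 1: L ⊕ E = False XOR True = True
Step 2: True ⊕ D = True XOR False = True
XOR is true when an odd number of operands are true.

True


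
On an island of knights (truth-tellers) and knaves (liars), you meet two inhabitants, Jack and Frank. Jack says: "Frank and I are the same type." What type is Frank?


Jack says: "Frank and I are the same type."
Case 1: Jack is a Knight (truth-teller)
  Statement is true → they ARE the same → Frank is also a Knight
Case 2: Jack is a Knave (liar)
  Statement is false → they are NOT the same → Frank is a Knight
In both cases, Frank is a Knight.

Knight


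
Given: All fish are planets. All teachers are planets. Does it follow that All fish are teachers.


Premise 1: All fish are planets.
Premise 2: All teachers are planets.
Conclusion: All fish are teachers.
Fallacy: undistributed middle. planets is predicate in both.
Counterexample: fish and teachers could be disjoint subsets of planets.

Invalid


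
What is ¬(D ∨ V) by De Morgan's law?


De Morgan's law: ¬(P ∨ Q) ≡ ¬P ∧ ¬Q
¬(D ∨ V) = ¬D ∧ ¬V

¬D ∧ ¬V


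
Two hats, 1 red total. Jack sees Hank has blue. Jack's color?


Total red = 1, Hank = blue
Red accounted for: 0
Remaining for Jack: 1
Jack's hat is red.

red


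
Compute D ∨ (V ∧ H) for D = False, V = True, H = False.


D = False, V = True, H = False
Step 1: V ∧ H = True AND False = False
Step 2: D ∨ False = False OR False = False
AND evaluated first (higher precedence); then OR applied.

False


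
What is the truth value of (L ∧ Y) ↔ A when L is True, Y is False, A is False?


L = True, Y = False, A = False
Step 1: L ∧ Y = True AND False = False
Step 2: (False) ↔ A: true when both sides have same truth value.
Result: False ↔ False = True

True


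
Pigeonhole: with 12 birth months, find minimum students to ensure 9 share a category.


Pigeonhole: to guarantee k in one of n categories, need (k-1)×n + 1.
k = 9, n = 12
Minimum = (9-1) × 12 + 1 = 8 × 12 + 1

97


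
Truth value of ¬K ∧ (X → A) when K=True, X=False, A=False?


K = True, X = False, A = False
Expression: ¬K ∧ (X → A)
Step 1: ¬K = NOT True = False
Step 2: X → A = False → False (false only if X=True, A=False) = True
Step 3: (False) ∧ (True) = False AND True = False

False


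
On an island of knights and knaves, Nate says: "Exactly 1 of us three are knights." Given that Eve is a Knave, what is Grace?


Nate claims exactly 1 knights among Nate, Eve, Grace.
Given: Eve is a Knave.

Case 1: Nate is a Knight (tells truth)
  Then exactly 1 of the three are knights.
  Counting Nate, Eve: 1 knight(s) so far. Need 0 more → Grace = Knave.
Case 2: Nate is a Knave (lies)
  Then the count is NOT 1.
  If Grace = Knight, count = 1 = 1 → claim would be true, contradicts lie.
  If Grace = Knave, count = 0 ≠ 1 → lie confirmed ✓

Grace is a Knave.

Knave


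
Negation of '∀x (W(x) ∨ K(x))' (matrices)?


Original: ∀x (W(x) ∨ K(x))
Rule: ¬∀→∃, ¬∃→∀, negate predicate.
Negation: ∃x (¬W(x) ∧ ¬K(x))

∃x (¬W(x) ∧ ¬K(x))


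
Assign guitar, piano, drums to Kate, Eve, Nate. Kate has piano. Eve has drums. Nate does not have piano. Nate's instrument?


From clues:
  Eve → drums
  Kate → piano
By elimination, Nate gets the remaining.

guitar
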